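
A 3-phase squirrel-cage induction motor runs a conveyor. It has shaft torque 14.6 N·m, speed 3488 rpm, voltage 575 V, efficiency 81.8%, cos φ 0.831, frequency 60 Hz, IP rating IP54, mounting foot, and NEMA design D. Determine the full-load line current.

7.88 A

ω = 2π×3488/60 = 365.3 rad/s; P_out = τω = 14.6 × 365.3 = 5333 W
P_in = P_out / η = 5333 / 0.818 = 6520 W
I_L = P_in / (√3·V_L·cosφ) = 6520 / (1.732 × 575 × 0.831) = 7.88 A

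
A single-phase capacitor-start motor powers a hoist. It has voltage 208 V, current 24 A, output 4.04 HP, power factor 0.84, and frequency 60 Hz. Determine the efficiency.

71.9 %

P_out = 4.04 × 746 = 3014 W
P_in = V·I·cosφ = 208 × 24 × 0.84 = 4193 W
η = P_out / P_in = 3014 / 4193 = 0.719 = 71.9%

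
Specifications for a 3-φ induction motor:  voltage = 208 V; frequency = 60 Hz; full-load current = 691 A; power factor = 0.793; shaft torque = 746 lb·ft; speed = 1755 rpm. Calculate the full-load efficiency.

94.2 %

τ = 746 lb·ft × 1.356 = 1012 N·m
ω = 2π × 1755/60 = 183.8 rad/s; P_out = τω = 1012 × 183.8 = 186006 W
P_in = √3·V_L·I_L·cosφ = 1.732 × 208 × 691 × 0.793 = 197407 W
η = P_out / P_in = 186006 / 197407 = 0.942 = 94.2%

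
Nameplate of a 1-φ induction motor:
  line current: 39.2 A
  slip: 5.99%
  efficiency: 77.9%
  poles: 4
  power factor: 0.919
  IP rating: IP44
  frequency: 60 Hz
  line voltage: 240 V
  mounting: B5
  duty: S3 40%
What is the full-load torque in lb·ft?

28 lb·ft

P_in = V·I·cosφ = 240 × 39.2 × 0.919 = 8646 W
P_out = η·P_in = 0.779 × 8646 = 6735 W
n_s = 120×60/4 = 1800 rpm; n = 1800×(1−0.0599) = 1692 rpm
ω = 2π×1692/60 = 177.2 rad/s
τ = P_out/ω = 6735/177.2 = 38.01 N·m
In lb·ft: 38.01/1.356 = 28 lb·ft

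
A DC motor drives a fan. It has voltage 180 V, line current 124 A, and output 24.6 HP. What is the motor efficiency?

82.2 %

P_out = 24.6 × 746 = 18352 W
P_in = V·I = 180 × 124 = 22320 W
η = P_out / P_in = 18352 / 22320 = 0.822 = 82.2%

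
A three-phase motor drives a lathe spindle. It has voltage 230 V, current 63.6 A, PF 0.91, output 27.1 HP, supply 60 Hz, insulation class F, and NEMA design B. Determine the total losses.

P_in = √3·V·I·cosφ = 1.732×230×63.6×0.91 = 23055 W
P_out = 27.1×746 = 20217 W
Losses = P_in − P_out = 23055 − 20217 = 2838 W

2840 W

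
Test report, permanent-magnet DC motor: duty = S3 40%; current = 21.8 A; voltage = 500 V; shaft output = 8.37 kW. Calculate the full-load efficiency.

P_out = 8.37 kW = 8370 W
P_in = V·I = 500 × 21.8 = 10900 W
η = P_out / P_in = 8370 / 10900 = 0.768 = 76.8%

76.8 %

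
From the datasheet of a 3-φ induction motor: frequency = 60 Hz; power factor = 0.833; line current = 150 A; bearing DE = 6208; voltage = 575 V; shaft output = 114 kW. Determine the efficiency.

91.6 %

P_out = 114 kW = 114000 W
P_in = √3·V_L·I_L·cosφ = 1.732 × 575 × 150 × 0.833 = 124438 W
η = P_out / P_in = 114000 / 124438 = 0.916 = 91.6%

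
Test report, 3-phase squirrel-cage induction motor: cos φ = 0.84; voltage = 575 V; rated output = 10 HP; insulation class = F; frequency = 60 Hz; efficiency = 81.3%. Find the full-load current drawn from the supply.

P_out = 10 × 746 = 7460 W
P_in = P_out / η = 7460 / 0.813 = 9176 W
I_L = P_in / (√3·V_L·cosφ) = 9176 / (1.732 × 575 × 0.84) = 11 A

11 A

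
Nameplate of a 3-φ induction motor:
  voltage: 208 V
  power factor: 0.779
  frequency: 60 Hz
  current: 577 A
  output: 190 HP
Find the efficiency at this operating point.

87.5 %

P_out = 190 × 746 = 141740 W
P_in = √3·V_L·I_L·cosφ = 1.732 × 208 × 577 × 0.779 = 161929 W
η = P_out / P_in = 141740 / 161929 = 0.875 = 87.5%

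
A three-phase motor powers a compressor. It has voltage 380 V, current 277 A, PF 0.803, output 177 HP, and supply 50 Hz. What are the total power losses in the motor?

14.4 kW

P_in = √3·V·I·cosφ = 1.732×380×277×0.803 = 146395 W
P_out = 177×746 = 132042 W
Losses = P_in − P_out = 146395 − 132042 = 14353 W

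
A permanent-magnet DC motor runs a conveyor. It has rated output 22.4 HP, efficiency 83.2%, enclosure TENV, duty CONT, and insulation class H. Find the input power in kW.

P_out = 22.4 × 746 = 16710 W
P_in = P_out/η = 16710/0.832 = 20084 W = 20.1 kW

20.1 kW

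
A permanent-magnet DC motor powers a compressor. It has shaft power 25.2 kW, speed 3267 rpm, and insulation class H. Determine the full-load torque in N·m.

73.7 N·m

ω = 2π × 3267/60 = 342.1 rad/s
τ = P/ω = 25200/342.1 = 73.7 N·m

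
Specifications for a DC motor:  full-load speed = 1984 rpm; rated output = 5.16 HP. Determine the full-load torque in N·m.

18.5 N·m

P_out = 5.16 × 746 = 3849 W
ω = 2π × 1984/60 = 207.8 rad/s
τ = P_out/ω = 3849/207.8 = 18.5 N·m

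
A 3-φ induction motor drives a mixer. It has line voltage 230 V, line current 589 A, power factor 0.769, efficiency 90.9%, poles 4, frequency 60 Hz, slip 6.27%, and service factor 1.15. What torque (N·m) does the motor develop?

928 N·m

P_in = √3·V·I·cosφ = 1.732 × 230 × 589 × 0.769 = 180434 W
P_out = η·P_in = 0.909 × 180434 = 164015 W
n_s = 120×60/4 = 1800 rpm; n = 1800×(1−0.0627) = 1687 rpm
ω = 2π×1687/60 = 176.7 rad/s
τ = P_out/ω = 164015/176.7 = 928 N·m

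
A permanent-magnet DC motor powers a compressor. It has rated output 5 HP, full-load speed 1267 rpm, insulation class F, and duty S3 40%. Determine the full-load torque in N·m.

28.1 N·m

P_out = 5 × 746 = 3730 W
ω = 2π × 1267/60 = 132.7 rad/s
τ = P_out/ω = 3730/132.7 = 28.1 N·m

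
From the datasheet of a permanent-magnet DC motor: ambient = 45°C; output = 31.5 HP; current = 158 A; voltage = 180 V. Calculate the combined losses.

P_in = V·I = 180×158 = 28440 W
P_out = 31.5×746 = 23499 W
Losses = P_in − P_out = 28440 − 23499 = 4941 W

4.94 kW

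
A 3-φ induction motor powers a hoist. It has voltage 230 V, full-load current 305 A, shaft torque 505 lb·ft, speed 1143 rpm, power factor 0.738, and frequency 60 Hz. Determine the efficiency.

91.4 %

τ = 505 lb·ft × 1.356 = 684.8 N·m
ω = 2π × 1143/60 = 119.7 rad/s; P_out = τω = 684.8 × 119.7 = 81971 W
P_in = √3·V_L·I_L·cosφ = 1.732 × 230 × 305 × 0.738 = 89667 W
η = P_out / P_in = 81971 / 89667 = 0.914 = 91.4%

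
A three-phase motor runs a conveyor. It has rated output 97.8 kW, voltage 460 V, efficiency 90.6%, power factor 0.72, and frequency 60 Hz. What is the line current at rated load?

188 A

P_out = 97.8 kW = 97800 W
P_in = P_out / η = 97800 / 0.906 = 107947 W
I_L = P_in / (√3·V_L·cosφ) = 107947 / (1.732 × 460 × 0.72) = 188 A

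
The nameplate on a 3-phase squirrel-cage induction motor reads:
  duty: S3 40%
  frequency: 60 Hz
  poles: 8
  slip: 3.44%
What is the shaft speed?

869 rpm

n_s = 120f/p = 120×60/8 = 900 rpm
n = n_s(1 − s) = 900 × (1 − 0.0344) = 869 rpm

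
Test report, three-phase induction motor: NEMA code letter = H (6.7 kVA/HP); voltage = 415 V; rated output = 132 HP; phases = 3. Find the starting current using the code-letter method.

1230 A

S_LR = 6.7 × 132 = 884.4 kVA
I_LR = S_LR/(√3·V_L) = 884400/(1.732×415) = 1230 A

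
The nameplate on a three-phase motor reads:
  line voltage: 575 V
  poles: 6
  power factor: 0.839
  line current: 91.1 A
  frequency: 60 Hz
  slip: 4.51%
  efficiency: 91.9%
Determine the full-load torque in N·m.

P_in = √3·V·I·cosφ = 1.732 × 575 × 91.1 × 0.839 = 76120 W
P_out = η·P_in = 0.919 × 76120 = 69954 W
n_s = 120×60/6 = 1200 rpm; n = 1200×(1−0.0451) = 1146 rpm
ω = 2π×1146/60 = 120 rad/s
τ = P_out/ω = 69954/120 = 583 N·m

583 N·m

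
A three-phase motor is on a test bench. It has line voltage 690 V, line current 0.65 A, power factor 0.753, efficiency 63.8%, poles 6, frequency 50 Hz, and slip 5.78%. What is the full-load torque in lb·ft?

P_in = √3·V·I·cosφ = 1.732 × 690 × 0.65 × 0.753 = 585 W
P_out = η·P_in = 0.638 × 585 = 373 W
n_s = 120×50/6 = 1000 rpm; n = 1000×(1−0.0578) = 942 rpm
ω = 2π×942/60 = 98.65 rad/s
τ = P_out/ω = 373/98.65 = 3.781 N·m
In lb·ft: 3.781/1.356 = 2.79 lb·ft

2.79 lb·ft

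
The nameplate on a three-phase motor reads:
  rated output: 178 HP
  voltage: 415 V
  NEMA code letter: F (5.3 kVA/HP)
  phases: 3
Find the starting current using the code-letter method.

1310 A

S_LR = 5.3 × 178 = 943.4 kVA
I_LR = S_LR/(√3·V_L) = 943400/(1.732×415) = 1310 A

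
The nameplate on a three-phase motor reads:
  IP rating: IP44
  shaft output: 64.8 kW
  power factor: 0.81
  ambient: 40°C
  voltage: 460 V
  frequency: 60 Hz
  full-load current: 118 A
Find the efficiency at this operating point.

P_out = 64.8 kW = 64800 W
P_in = √3·V_L·I_L·cosφ = 1.732 × 460 × 118 × 0.81 = 76150 W
η = P_out / P_in = 64800 / 76150 = 0.851 = 85.1%

85.1 %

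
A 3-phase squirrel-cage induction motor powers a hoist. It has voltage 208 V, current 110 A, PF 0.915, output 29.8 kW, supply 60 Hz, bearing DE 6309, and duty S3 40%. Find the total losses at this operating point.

P_in = √3·V·I·cosφ = 1.732×208×110×0.915 = 36260 W
P_out = 29800 W
Losses = P_in − P_out = 36260 − 29800 = 6460 W

6460 W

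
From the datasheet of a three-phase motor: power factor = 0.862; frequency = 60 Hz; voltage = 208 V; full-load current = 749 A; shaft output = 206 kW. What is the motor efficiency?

P_out = 206 kW = 206000 W
P_in = √3·V_L·I_L·cosφ = 1.732 × 208 × 749 × 0.862 = 232595 W
η = P_out / P_in = 206000 / 232595 = 0.886 = 88.6%

88.6 %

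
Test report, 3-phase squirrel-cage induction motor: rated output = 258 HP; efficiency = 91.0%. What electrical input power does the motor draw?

P_out = 258 × 746 = 192468 W
P_in = P_out/η = 192468/0.91 = 211503 W = 212 kW

212 kW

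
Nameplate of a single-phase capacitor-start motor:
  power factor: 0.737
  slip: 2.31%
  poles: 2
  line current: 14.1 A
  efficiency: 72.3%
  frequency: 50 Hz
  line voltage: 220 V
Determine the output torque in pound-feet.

P_in = V·I·cosφ = 220 × 14.1 × 0.737 = 2286 W
P_out = η·P_in = 0.723 × 2286 = 1653 W
n_s = 120×50/2 = 3000 rpm; n = 3000×(1−0.0231) = 2931 rpm
ω = 2π×2931/60 = 306.9 rad/s
τ = P_out/ω = 1653/306.9 = 5.386 N·m
In lb·ft: 5.386/1.356 = 3.97 lb·ft

3.97 lb·ft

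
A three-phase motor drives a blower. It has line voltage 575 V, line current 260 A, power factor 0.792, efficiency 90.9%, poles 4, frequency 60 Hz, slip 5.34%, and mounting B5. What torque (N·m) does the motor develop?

P_in = √3·V·I·cosφ = 1.732 × 575 × 260 × 0.792 = 205076 W
P_out = η·P_in = 0.909 × 205076 = 186414 W
n_s = 120×60/4 = 1800 rpm; n = 1800×(1−0.0534) = 1704 rpm
ω = 2π×1704/60 = 178.4 rad/s
τ = P_out/ω = 186414/178.4 = 1040 N·m

1040 N·m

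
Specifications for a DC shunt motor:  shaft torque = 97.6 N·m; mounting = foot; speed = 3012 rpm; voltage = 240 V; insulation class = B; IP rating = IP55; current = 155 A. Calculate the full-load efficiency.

ω = 2π × 3012/60 = 315.4 rad/s; P_out = τω = 97.6 × 315.4 = 30783 W
P_in = V·I = 240 × 155 = 37200 W
η = P_out / P_in = 30783 / 37200 = 0.828 = 82.8%

82.8 %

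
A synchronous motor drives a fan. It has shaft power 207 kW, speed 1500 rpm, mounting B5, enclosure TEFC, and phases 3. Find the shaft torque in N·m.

ω = 2π × 1500/60 = 157.1 rad/s
τ = P/ω = 207000/157.1 = 1320 N·m

1320 N·m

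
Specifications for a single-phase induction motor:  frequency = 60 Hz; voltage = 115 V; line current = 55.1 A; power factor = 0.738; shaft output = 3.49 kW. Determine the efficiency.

74.6 %

P_out = 3.49 kW = 3490 W
P_in = V·I·cosφ = 115 × 55.1 × 0.738 = 4676 W
η = P_out / P_in = 3490 / 4676 = 0.746 = 74.6%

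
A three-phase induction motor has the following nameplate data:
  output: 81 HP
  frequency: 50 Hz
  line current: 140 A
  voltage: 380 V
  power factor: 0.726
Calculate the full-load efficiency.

P_out = 81 × 746 = 60426 W
P_in = √3·V_L·I_L·cosφ = 1.732 × 380 × 140 × 0.726 = 66895 W
η = P_out / P_in = 60426 / 66895 = 0.903 = 90.3%

90.3 %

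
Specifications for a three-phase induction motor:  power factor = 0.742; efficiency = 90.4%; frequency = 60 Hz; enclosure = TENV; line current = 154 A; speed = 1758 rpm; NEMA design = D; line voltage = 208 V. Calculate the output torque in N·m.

202 N·m

P_in = √3·V·I·cosφ = 1.732 × 208 × 154 × 0.742 = 41166 W
P_out = η·P_in = 0.904 × 41166 = 37214 W
n = 1758 rpm
ω = 2π×1758/60 = 184.1 rad/s
τ = P_out/ω = 37214/184.1 = 202 N·m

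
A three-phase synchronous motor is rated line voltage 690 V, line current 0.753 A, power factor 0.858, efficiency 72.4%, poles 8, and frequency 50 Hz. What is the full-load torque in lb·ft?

5.25 lb·ft

P_in = √3·V·I·cosφ = 1.732 × 690 × 0.753 × 0.858 = 772 W
P_out = η·P_in = 0.724 × 772 = 559 W
n = n_s = 120×50/8 = 750 rpm (synchronous)
ω = 2π×750/60 = 78.54 rad/s
τ = P_out/ω = 559/78.54 = 7.117 N·m
In lb·ft: 7.117/1.356 = 5.25 lb·ft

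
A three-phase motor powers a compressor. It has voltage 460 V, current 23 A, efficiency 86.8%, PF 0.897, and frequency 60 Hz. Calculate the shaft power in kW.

14.3 kW

P_in = √3·V·I·cosφ = 1.732 × 460 × 23 × 0.897 = 16437 W
P_out = η·P_in = 0.868 × 16437 = 14267 W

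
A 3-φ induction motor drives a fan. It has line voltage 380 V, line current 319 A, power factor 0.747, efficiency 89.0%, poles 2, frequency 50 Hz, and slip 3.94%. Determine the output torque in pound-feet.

341 lb·ft

P_in = √3·V·I·cosφ = 1.732 × 380 × 319 × 0.747 = 156835 W
P_out = η·P_in = 0.89 × 156835 = 139583 W
n_s = 120×50/2 = 3000 rpm; n = 3000×(1−0.0394) = 2882 rpm
ω = 2π×2882/60 = 301.8 rad/s
τ = P_out/ω = 139583/301.8 = 462.5 N·m
In lb·ft: 462.5/1.356 = 341 lb·ft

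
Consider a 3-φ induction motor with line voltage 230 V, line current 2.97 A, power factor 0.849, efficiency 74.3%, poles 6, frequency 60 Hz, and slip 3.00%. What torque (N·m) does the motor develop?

P_in = √3·V·I·cosφ = 1.732 × 230 × 2.97 × 0.849 = 1004 W
P_out = η·P_in = 0.743 × 1004 = 746 W
n_s = 120×60/6 = 1200 rpm; n = 1200×(1−0.03) = 1164 rpm
ω = 2π×1164/60 = 121.9 rad/s
τ = P_out/ω = 746/121.9 = 6.12 N·m

6.12 N·m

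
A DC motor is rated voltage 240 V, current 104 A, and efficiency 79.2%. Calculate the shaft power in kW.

19.8 kW

P_in = V·I = 240 × 104 = 24960 W
P_out = η·P_in = 0.792 × 24960 = 19768 W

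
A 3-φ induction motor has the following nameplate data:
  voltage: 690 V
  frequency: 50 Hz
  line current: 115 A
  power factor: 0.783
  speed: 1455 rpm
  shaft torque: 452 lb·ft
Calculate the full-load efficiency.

τ = 452 lb·ft × 1.356 = 612.9 N·m
ω = 2π × 1455/60 = 152.4 rad/s; P_out = τω = 612.9 × 152.4 = 93406 W
P_in = √3·V_L·I_L·cosφ = 1.732 × 690 × 115 × 0.783 = 107611 W
η = P_out / P_in = 93406 / 107611 = 0.868 = 86.8%

86.8 %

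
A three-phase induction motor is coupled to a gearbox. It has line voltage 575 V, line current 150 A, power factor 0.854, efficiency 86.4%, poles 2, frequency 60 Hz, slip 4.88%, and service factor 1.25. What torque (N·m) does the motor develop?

307 N·m

P_in = √3·V·I·cosφ = 1.732 × 575 × 150 × 0.854 = 127575 W
P_out = η·P_in = 0.864 × 127575 = 110225 W
n_s = 120×60/2 = 3600 rpm; n = 3600×(1−0.0488) = 3424 rpm
ω = 2π×3424/60 = 358.6 rad/s
τ = P_out/ω = 110225/358.6 = 307 N·m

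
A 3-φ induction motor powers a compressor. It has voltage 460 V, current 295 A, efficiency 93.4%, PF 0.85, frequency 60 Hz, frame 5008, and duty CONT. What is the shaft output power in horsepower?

250 HP

P_in = √3·V·I·cosφ = 1.732 × 460 × 295 × 0.85 = 199778 W
P_out = η·P_in = 0.934 × 199778 = 186593 W
= 186593/746 = 250 HP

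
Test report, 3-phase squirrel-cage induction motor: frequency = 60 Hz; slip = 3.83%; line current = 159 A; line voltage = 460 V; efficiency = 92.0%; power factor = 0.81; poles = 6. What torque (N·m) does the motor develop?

781 N·m

P_in = √3·V·I·cosφ = 1.732 × 460 × 159 × 0.81 = 102610 W
P_out = η·P_in = 0.92 × 102610 = 94401 W
n_s = 120×60/6 = 1200 rpm; n = 1200×(1−0.0383) = 1154 rpm
ω = 2π×1154/60 = 120.8 rad/s
τ = P_out/ω = 94401/120.8 = 781 N·m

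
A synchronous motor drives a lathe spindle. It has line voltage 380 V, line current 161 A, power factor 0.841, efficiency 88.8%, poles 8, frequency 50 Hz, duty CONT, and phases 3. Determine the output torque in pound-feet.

743 lb·ft

P_in = √3·V·I·cosφ = 1.732 × 380 × 161 × 0.841 = 89116 W
P_out = η·P_in = 0.888 × 89116 = 79135 W
n = n_s = 120×50/8 = 750 rpm (synchronous)
ω = 2π×750/60 = 78.54 rad/s
τ = P_out/ω = 79135/78.54 = 1008 N·m
In lb·ft: 1008/1.356 = 743 lb·ft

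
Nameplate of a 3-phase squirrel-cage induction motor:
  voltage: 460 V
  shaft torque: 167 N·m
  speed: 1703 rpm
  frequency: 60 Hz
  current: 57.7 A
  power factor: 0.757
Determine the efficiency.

85.6 %

ω = 2π × 1703/60 = 178.3 rad/s; P_out = τω = 167 × 178.3 = 29776 W
P_in = √3·V_L·I_L·cosφ = 1.732 × 460 × 57.7 × 0.757 = 34800 W
η = P_out / P_in = 29776 / 34800 = 0.856 = 85.6%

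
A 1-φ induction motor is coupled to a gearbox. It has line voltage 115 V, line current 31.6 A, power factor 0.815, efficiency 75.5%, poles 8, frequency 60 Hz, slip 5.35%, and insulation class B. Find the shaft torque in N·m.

P_in = V·I·cosφ = 115 × 31.6 × 0.815 = 2962 W
P_out = η·P_in = 0.755 × 2962 = 2236 W
n_s = 120×60/8 = 900 rpm; n = 900×(1−0.0535) = 852 rpm
ω = 2π×852/60 = 89.22 rad/s
τ = P_out/ω = 2236/89.22 = 25.1 N·m

25.1 N·m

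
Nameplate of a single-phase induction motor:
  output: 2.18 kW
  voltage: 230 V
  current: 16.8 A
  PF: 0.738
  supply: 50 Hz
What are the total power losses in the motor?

P_in = V·I·cosφ = 230×16.8×0.738 = 2852 W
P_out = 2180 W
Losses = P_in − P_out = 2852 − 2180 = 672 W

672 W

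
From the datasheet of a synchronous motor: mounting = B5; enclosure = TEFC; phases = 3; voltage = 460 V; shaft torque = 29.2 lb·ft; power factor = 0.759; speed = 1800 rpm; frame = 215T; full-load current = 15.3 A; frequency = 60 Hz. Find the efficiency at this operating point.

τ = 29.2 lb·ft × 1.356 = 39.6 N·m
ω = 2π × 1800/60 = 188.5 rad/s; P_out = τω = 39.6 × 188.5 = 7465 W
P_in = √3·V_L·I_L·cosφ = 1.732 × 460 × 15.3 × 0.759 = 9252 W
η = P_out / P_in = 7465 / 9252 = 0.807 = 80.7%

80.7 %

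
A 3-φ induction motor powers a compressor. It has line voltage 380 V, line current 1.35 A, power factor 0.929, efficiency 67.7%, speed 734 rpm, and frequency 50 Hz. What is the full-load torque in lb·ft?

5.36 lb·ft

P_in = √3·V·I·cosφ = 1.732 × 380 × 1.35 × 0.929 = 825 W
P_out = η·P_in = 0.677 × 825 = 559 W
n = 734 rpm
ω = 2π×734/60 = 76.86 rad/s
τ = P_out/ω = 559/76.86 = 7.273 N·m
In lb·ft: 7.273/1.356 = 5.36 lb·ft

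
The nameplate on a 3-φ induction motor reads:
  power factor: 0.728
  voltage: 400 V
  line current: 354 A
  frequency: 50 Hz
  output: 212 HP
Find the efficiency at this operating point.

88.6 %

P_out = 212 × 746 = 158152 W
P_in = √3·V_L·I_L·cosφ = 1.732 × 400 × 354 × 0.728 = 178543 W
η = P_out / P_in = 158152 / 178543 = 0.886 = 88.6%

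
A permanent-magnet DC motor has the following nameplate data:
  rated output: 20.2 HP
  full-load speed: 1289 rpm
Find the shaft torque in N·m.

P_out = 20.2 × 746 = 15069 W
ω = 2π × 1289/60 = 135 rad/s
τ = P_out/ω = 15069/135 = 112 N·m

112 N·m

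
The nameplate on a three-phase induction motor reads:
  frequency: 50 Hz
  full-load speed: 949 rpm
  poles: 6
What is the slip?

n_s = 120f/p = 120×50/6 = 1000 rpm
s = (n_s − n)/n_s = (1000 − 949)/1000 = 0.0510

5.1 %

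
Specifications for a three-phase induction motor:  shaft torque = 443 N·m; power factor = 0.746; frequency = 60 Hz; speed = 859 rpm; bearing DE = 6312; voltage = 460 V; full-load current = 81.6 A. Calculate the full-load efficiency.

ω = 2π × 859/60 = 89.95 rad/s; P_out = τω = 443 × 89.95 = 39848 W
P_in = √3·V_L·I_L·cosφ = 1.732 × 460 × 81.6 × 0.746 = 48499 W
η = P_out / P_in = 39848 / 48499 = 0.822 = 82.2%

82.2 %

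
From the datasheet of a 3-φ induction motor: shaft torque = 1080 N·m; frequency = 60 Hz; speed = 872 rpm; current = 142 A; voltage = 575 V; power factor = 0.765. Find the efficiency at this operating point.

ω = 2π × 872/60 = 91.32 rad/s; P_out = τω = 1080 × 91.32 = 98626 W
P_in = √3·V_L·I_L·cosφ = 1.732 × 575 × 142 × 0.765 = 108185 W
η = P_out / P_in = 98626 / 108185 = 0.912 = 91.2%

91.2 %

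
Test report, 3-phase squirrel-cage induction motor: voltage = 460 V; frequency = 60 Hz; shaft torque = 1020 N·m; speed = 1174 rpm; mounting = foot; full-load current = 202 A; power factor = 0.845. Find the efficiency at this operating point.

ω = 2π × 1174/60 = 122.9 rad/s; P_out = τω = 1020 × 122.9 = 125358 W
P_in = √3·V_L·I_L·cosφ = 1.732 × 460 × 202 × 0.845 = 135992 W
η = P_out / P_in = 125358 / 135992 = 0.922 = 92.2%

92.2 %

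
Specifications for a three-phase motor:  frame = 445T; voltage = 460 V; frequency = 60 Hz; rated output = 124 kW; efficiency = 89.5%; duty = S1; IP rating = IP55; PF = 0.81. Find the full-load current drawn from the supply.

215 A

P_out = 124 kW = 124000 W
P_in = P_out / η = 124000 / 0.895 = 138547 W
I_L = P_in / (√3·V_L·cosφ) = 138547 / (1.732 × 460 × 0.81) = 215 A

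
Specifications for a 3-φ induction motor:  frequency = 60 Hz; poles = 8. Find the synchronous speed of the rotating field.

900 rpm

n_s = 120f/p = 120×60/8 = 900 rpm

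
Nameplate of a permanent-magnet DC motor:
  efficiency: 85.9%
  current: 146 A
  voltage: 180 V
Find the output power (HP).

P_in = V·I = 180 × 146 = 26280 W
P_out = η·P_in = 0.859 × 26280 = 22575 W
= 22575/746 = 30.3 HP

30.3 HP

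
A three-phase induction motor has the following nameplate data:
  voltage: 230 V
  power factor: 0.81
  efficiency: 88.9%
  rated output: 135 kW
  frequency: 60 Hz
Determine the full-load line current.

471 A

P_out = 135 kW = 135000 W
P_in = P_out / η = 135000 / 0.889 = 151856 W
I_L = P_in / (√3·V_L·cosφ) = 151856 / (1.732 × 230 × 0.81) = 471 A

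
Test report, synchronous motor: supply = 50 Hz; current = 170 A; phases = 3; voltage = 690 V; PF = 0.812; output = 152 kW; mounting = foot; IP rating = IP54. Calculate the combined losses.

P_in = √3·V·I·cosφ = 1.732×690×170×0.812 = 164969 W
P_out = 152000 W
Losses = P_in − P_out = 164969 − 152000 = 12969 W

13 kW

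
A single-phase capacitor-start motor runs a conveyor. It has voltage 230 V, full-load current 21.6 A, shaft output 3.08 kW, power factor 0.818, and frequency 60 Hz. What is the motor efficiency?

75.8 %

P_out = 3.08 kW = 3080 W
P_in = V·I·cosφ = 230 × 21.6 × 0.818 = 4064 W
η = P_out / P_in = 3080 / 4064 = 0.758 = 75.8%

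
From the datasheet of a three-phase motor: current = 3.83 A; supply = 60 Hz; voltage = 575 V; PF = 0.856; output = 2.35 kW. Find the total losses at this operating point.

915 W

P_in = √3·V·I·cosφ = 1.732×575×3.83×0.856 = 3265 W
P_out = 2350 W
Losses = P_in − P_out = 3265 − 2350 = 915 W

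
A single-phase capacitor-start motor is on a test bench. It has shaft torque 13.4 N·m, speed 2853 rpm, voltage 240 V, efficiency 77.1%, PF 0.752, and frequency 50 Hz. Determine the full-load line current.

28.8 A

ω = 2π×2853/60 = 298.8 rad/s; P_out = τω = 13.4 × 298.8 = 4004 W
P_in = P_out / η = 4004 / 0.771 = 5193 W
I = P_in / (V·cosφ) = 5193 / (240 × 0.752) = 28.8 A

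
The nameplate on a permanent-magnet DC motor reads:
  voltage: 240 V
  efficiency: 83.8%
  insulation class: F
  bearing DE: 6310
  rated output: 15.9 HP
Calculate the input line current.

59 A

P_out = 15.9 × 746 = 11861 W
P_in = P_out / η = 11861 / 0.838 = 14154 W
I = P_in / V = 14154 / 240 = 59 A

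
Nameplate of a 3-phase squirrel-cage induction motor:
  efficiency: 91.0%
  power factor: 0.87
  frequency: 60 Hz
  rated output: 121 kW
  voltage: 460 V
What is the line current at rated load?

192 A

P_out = 121 kW = 121000 W
P_in = P_out / η = 121000 / 0.910 = 132967 W
I_L = P_in / (√3·V_L·cosφ) = 132967 / (1.732 × 460 × 0.87) = 192 A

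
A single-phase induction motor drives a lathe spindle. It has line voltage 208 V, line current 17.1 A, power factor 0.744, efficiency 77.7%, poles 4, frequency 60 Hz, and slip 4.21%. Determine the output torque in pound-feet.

8.4 lb·ft

P_in = V·I·cosφ = 208 × 17.1 × 0.744 = 2646 W
P_out = η·P_in = 0.777 × 2646 = 2056 W
n_s = 120×60/4 = 1800 rpm; n = 1800×(1−0.0421) = 1724 rpm
ω = 2π×1724/60 = 180.5 rad/s
τ = P_out/ω = 2056/180.5 = 11.39 N·m
In lb·ft: 11.39/1.356 = 8.4 lb·ft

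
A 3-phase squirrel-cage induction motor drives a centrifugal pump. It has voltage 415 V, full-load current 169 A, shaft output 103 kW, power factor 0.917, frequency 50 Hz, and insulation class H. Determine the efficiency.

92.5 %

P_out = 103 kW = 103000 W
P_in = √3·V_L·I_L·cosφ = 1.732 × 415 × 169 × 0.917 = 111391 W
η = P_out / P_in = 103000 / 111391 = 0.925 = 92.5%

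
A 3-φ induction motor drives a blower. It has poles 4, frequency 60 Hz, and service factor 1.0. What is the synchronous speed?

1800 rpm

n_s = 120f/p = 120×60/4 = 1800 rpm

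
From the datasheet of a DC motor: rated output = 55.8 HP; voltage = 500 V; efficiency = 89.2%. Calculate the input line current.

93.3 A

P_out = 55.8 × 746 = 41627 W
P_in = P_out / η = 41627 / 0.892 = 46667 W
I = P_in / V = 46667 / 500 = 93.3 A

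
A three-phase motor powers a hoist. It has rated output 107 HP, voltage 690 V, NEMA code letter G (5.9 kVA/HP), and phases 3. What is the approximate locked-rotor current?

528 A

S_LR = 5.9 × 107 = 631.3 kVA
I_LR = S_LR/(√3·V_L) = 631300/(1.732×690) = 528 A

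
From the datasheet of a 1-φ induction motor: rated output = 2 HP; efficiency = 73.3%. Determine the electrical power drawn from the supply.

P_out = 2 × 746 = 1492 W
P_in = P_out/η = 1492/0.733 = 2035 W = 2.04 kW

2.04 kW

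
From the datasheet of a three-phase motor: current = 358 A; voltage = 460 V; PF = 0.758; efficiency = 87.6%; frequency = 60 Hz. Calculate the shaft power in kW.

P_in = √3·V·I·cosφ = 1.732 × 460 × 358 × 0.758 = 216201 W
P_out = η·P_in = 0.876 × 216201 = 189392 W

189 kW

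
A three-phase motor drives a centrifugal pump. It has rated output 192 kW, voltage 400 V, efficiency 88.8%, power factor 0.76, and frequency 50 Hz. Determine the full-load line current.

411 A

P_out = 192 kW = 192000 W
P_in = P_out / η = 192000 / 0.888 = 216216 W
I_L = P_in / (√3·V_L·cosφ) = 216216 / (1.732 × 400 × 0.76) = 411 A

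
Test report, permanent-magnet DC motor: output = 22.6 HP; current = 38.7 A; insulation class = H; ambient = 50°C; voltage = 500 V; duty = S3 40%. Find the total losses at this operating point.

P_in = V·I = 500×38.7 = 19350 W
P_out = 22.6×746 = 16860 W
Losses = P_in − P_out = 19350 − 16860 = 2490 W

2.49 kW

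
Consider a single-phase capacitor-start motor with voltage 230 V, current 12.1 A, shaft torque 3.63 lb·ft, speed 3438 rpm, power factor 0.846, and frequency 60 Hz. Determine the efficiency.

τ = 3.63 lb·ft × 1.356 = 4.922 N·m
ω = 2π × 3438/60 = 360 rad/s; P_out = τω = 4.922 × 360 = 1772 W
P_in = V·I·cosφ = 230 × 12.1 × 0.846 = 2354 W
η = P_out / P_in = 1772 / 2354 = 0.753 = 75.3%

75.3 %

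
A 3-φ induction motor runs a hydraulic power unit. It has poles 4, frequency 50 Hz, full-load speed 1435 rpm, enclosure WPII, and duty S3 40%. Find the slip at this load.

4.33 %

n_s = 120f/p = 120×50/4 = 1500 rpm
s = (n_s − n)/n_s = (1500 − 1435)/1500 = 0.0433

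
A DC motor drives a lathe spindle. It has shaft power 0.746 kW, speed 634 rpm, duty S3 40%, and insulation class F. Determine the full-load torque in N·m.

11.2 N·m

ω = 2π × 634/60 = 66.39 rad/s
τ = P/ω = 746/66.39 = 11.2 N·m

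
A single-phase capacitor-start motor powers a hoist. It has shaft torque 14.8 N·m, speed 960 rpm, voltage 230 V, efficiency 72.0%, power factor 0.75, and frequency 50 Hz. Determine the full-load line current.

12 A

ω = 2π×960/60 = 100.5 rad/s; P_out = τω = 14.8 × 100.5 = 1487 W
P_in = P_out / η = 1487 / 0.720 = 2065 W
I = P_in / (V·cosφ) = 2065 / (230 × 0.75) = 12 A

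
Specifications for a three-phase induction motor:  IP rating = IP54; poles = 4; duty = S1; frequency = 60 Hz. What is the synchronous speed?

n_s = 120f/p = 120×60/4 = 1800 rpm

1800 rpm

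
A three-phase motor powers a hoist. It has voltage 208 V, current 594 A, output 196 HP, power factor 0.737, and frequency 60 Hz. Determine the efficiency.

P_out = 196 × 746 = 146216 W
P_in = √3·V_L·I_L·cosφ = 1.732 × 208 × 594 × 0.737 = 157712 W
η = P_out / P_in = 146216 / 157712 = 0.927 = 92.7%

92.7 %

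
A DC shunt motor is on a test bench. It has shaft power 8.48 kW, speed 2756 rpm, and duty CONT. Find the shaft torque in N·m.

ω = 2π × 2756/60 = 288.6 rad/s
τ = P/ω = 8480/288.6 = 29.4 N·m

29.4 N·m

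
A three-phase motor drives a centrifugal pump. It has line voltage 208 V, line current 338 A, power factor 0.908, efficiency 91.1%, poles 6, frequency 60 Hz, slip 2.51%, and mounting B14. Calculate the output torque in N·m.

P_in = √3·V·I·cosφ = 1.732 × 208 × 338 × 0.908 = 110564 W
P_out = η·P_in = 0.911 × 110564 = 100724 W
n_s = 120×60/6 = 1200 rpm; n = 1200×(1−0.0251) = 1170 rpm
ω = 2π×1170/60 = 122.5 rad/s
τ = P_out/ω = 100724/122.5 = 822 N·m

822 N·m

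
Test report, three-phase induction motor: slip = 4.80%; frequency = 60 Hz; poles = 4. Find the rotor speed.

1714 rpm

n_s = 120f/p = 120×60/4 = 1800 rpm
n = n_s(1 − s) = 1800 × (1 − 0.048) = 1714 rpm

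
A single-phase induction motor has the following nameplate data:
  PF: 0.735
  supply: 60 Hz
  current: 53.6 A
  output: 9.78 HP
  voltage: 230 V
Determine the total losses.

P_in = V·I·cosφ = 230×53.6×0.735 = 9061 W
P_out = 9.78×746 = 7296 W
Losses = P_in − P_out = 9061 − 7296 = 1765 W

1770 W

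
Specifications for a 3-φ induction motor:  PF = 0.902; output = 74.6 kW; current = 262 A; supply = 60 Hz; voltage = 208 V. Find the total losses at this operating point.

P_in = √3·V·I·cosφ = 1.732×208×262×0.902 = 85137 W
P_out = 74600 W
Losses = P_in − P_out = 85137 − 74600 = 10537 W

10500 W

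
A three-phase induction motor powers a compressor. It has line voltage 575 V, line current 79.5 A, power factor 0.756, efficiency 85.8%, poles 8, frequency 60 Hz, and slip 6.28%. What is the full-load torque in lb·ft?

P_in = √3·V·I·cosφ = 1.732 × 575 × 79.5 × 0.756 = 59856 W
P_out = η·P_in = 0.858 × 59856 = 51356 W
n_s = 120×60/8 = 900 rpm; n = 900×(1−0.0628) = 843 rpm
ω = 2π×843/60 = 88.28 rad/s
τ = P_out/ω = 51356/88.28 = 581.7 N·m
In lb·ft: 581.7/1.356 = 429 lb·ft

429 lb·ft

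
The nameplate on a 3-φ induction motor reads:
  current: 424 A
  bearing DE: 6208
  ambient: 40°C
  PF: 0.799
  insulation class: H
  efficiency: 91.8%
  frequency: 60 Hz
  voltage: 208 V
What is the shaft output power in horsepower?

P_in = √3·V·I·cosφ = 1.732 × 208 × 424 × 0.799 = 122046 W
P_out = η·P_in = 0.918 × 122046 = 112038 W
= 112038/746 = 150 HP

150 HP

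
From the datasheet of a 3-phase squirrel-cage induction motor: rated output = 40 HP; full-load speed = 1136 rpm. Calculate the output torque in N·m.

251 N·m

P_out = 40 × 746 = 29840 W
ω = 2π × 1136/60 = 119 rad/s
τ = P_out/ω = 29840/119 = 251 N·m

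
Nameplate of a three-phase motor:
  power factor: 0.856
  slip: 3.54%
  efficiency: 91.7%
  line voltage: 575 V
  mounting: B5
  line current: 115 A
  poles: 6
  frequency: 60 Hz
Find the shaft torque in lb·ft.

547 lb·ft

P_in = √3·V·I·cosφ = 1.732 × 575 × 115 × 0.856 = 98036 W
P_out = η·P_in = 0.917 × 98036 = 89899 W
n_s = 120×60/6 = 1200 rpm; n = 1200×(1−0.0354) = 1158 rpm
ω = 2π×1158/60 = 121.3 rad/s
τ = P_out/ω = 89899/121.3 = 741.1 N·m
In lb·ft: 741.1/1.356 = 547 lb·ft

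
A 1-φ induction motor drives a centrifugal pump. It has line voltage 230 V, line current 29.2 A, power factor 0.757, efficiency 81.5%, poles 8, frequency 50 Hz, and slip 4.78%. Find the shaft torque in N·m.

55.4 N·m

P_in = V·I·cosφ = 230 × 29.2 × 0.757 = 5084 W
P_out = η·P_in = 0.815 × 5084 = 4143 W
n_s = 120×50/8 = 750 rpm; n = 750×(1−0.0478) = 714 rpm
ω = 2π×714/60 = 74.77 rad/s
τ = P_out/ω = 4143/74.77 = 55.4 N·m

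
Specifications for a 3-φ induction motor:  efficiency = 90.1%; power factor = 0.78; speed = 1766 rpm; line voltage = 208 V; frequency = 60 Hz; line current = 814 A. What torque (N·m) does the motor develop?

P_in = √3·V·I·cosφ = 1.732 × 208 × 814 × 0.78 = 228734 W
P_out = η·P_in = 0.901 × 228734 = 206089 W
n = 1766 rpm
ω = 2π×1766/60 = 184.9 rad/s
τ = P_out/ω = 206089/184.9 = 1110 N·m

1110 N·m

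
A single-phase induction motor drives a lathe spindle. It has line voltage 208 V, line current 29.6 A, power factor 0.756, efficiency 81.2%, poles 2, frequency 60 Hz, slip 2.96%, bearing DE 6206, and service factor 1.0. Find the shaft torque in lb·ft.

7.62 lb·ft

P_in = V·I·cosφ = 208 × 29.6 × 0.756 = 4655 W
P_out = η·P_in = 0.812 × 4655 = 3780 W
n_s = 120×60/2 = 3600 rpm; n = 3600×(1−0.0296) = 3493 rpm
ω = 2π×3493/60 = 365.8 rad/s
τ = P_out/ω = 3780/365.8 = 10.33 N·m
In lb·ft: 10.33/1.356 = 7.62 lb·ft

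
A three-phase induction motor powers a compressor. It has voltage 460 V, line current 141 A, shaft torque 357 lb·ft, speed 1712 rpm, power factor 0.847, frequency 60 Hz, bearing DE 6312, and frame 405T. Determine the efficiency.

91.2 %

τ = 357 lb·ft × 1.356 = 484.1 N·m
ω = 2π × 1712/60 = 179.3 rad/s; P_out = τω = 484.1 × 179.3 = 86799 W
P_in = √3·V_L·I_L·cosφ = 1.732 × 460 × 141 × 0.847 = 95150 W
η = P_out / P_in = 86799 / 95150 = 0.912 = 91.2%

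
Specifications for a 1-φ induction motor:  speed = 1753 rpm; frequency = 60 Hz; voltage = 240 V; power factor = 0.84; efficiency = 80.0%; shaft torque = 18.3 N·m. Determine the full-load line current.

20.8 A

ω = 2π×1753/60 = 183.6 rad/s; P_out = τω = 18.3 × 183.6 = 3360 W
P_in = P_out / η = 3360 / 0.800 = 4200 W
I = P_in / (V·cosφ) = 4200 / (240 × 0.84) = 20.8 A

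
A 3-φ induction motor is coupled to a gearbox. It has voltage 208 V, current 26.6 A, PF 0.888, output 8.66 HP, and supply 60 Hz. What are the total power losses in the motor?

2050 W

P_in = √3·V·I·cosφ = 1.732×208×26.6×0.888 = 8510 W
P_out = 8.66×746 = 6460 W
Losses = P_in − P_out = 8510 − 6460 = 2050 W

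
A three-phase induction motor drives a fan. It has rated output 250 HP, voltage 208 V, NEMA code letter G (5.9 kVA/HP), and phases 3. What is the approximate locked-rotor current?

S_LR = 5.9 × 250 = 1475 kVA
I_LR = S_LR/(√3·V_L) = 1475000/(1.732×208) = 4090 A

4090 A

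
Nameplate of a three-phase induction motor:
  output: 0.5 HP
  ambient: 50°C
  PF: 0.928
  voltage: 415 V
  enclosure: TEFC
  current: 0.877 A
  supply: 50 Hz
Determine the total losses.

P_in = √3·V·I·cosφ = 1.732×415×0.877×0.928 = 585 W
P_out = 0.5×746 = 373 W
Losses = P_in − P_out = 585 − 373 = 212 W

212 W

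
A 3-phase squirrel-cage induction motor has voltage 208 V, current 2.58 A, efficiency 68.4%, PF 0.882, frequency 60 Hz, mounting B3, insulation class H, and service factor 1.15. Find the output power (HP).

P_in = √3·V·I·cosφ = 1.732 × 208 × 2.58 × 0.882 = 820 W
P_out = η·P_in = 0.684 × 820 = 561 W
= 561/746 = 0.752 HP

0.752 HP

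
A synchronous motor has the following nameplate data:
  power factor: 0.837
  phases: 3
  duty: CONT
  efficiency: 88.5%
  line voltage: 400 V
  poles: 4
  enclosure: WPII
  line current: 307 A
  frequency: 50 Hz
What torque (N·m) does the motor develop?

P_in = √3·V·I·cosφ = 1.732 × 400 × 307 × 0.837 = 178021 W
P_out = η·P_in = 0.885 × 178021 = 157549 W
n = n_s = 120×50/4 = 1500 rpm (synchronous)
ω = 2π×1500/60 = 157.1 rad/s
τ = P_out/ω = 157549/157.1 = 1000 N·m

1000 N·m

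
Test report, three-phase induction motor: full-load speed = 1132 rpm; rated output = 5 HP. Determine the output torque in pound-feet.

P_out = 5 × 746 = 3730 W
ω = 2π × 1132/60 = 118.5 rad/s
τ = P_out/ω = 3730/118.5 = 31.48 N·m
In lb·ft: 31.48/1.356 = 23.2 lb·ft

23.2 lb·ft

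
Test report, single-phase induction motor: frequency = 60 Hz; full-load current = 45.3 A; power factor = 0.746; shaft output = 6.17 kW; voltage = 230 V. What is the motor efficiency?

P_out = 6.17 kW = 6170 W
P_in = V·I·cosφ = 230 × 45.3 × 0.746 = 7773 W
η = P_out / P_in = 6170 / 7773 = 0.794 = 79.4%

79.4 %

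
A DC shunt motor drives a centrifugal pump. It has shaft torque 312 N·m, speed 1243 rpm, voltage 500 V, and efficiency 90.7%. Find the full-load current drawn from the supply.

ω = 2π×1243/60 = 130.2 rad/s; P_out = τω = 312 × 130.2 = 40622 W
P_in = P_out / η = 40622 / 0.907 = 44787 W
I = P_in / V = 44787 / 500 = 89.6 A

89.6 A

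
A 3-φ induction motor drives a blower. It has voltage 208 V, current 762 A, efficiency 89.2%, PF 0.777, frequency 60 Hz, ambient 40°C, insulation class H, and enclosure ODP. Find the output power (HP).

255 HP

P_in = √3·V·I·cosφ = 1.732 × 208 × 762 × 0.777 = 213298 W
P_out = η·P_in = 0.892 × 213298 = 190262 W
= 190262/746 = 255 HP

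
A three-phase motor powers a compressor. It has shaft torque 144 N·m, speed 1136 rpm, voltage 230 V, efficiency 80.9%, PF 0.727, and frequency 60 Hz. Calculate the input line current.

ω = 2π×1136/60 = 119 rad/s; P_out = τω = 144 × 119 = 17136 W
P_in = P_out / η = 17136 / 0.809 = 21182 W
I_L = P_in / (√3·V_L·cosφ) = 21182 / (1.732 × 230 × 0.727) = 73.1 A

73.1 A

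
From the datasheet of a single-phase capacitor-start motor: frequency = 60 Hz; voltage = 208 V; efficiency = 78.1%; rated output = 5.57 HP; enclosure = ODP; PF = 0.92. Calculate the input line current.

27.8 A

P_out = 5.57 × 746 = 4155 W
P_in = P_out / η = 4155 / 0.781 = 5320 W
I = P_in / (V·cosφ) = 5320 / (208 × 0.92) = 27.8 A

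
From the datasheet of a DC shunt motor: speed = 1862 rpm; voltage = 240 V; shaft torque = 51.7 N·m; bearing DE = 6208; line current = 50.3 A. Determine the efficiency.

ω = 2π × 1862/60 = 195 rad/s; P_out = τω = 51.7 × 195 = 10082 W
P_in = V·I = 240 × 50.3 = 12072 W
η = P_out / P_in = 10082 / 12072 = 0.835 = 83.5%

83.5 %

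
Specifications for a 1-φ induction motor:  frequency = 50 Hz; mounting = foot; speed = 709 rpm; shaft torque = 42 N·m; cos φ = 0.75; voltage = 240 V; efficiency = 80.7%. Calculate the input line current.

21.5 A

ω = 2π×709/60 = 74.25 rad/s; P_out = τω = 42 × 74.25 = 3119 W
P_in = P_out / η = 3119 / 0.807 = 3865 W
I = P_in / (V·cosφ) = 3865 / (240 × 0.75) = 21.5 A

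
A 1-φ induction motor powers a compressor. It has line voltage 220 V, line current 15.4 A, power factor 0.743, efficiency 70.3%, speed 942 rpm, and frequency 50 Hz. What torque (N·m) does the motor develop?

17.9 N·m

P_in = V·I·cosφ = 220 × 15.4 × 0.743 = 2517 W
P_out = η·P_in = 0.703 × 2517 = 1769 W
n = 942 rpm
ω = 2π×942/60 = 98.65 rad/s
τ = P_out/ω = 1769/98.65 = 17.9 N·m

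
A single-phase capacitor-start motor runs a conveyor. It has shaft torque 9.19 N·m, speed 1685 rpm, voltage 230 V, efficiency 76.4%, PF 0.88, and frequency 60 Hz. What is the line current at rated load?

10.5 A

ω = 2π×1685/60 = 176.5 rad/s; P_out = τω = 9.19 × 176.5 = 1622 W
P_in = P_out / η = 1622 / 0.764 = 2123 W
I = P_in / (V·cosφ) = 2123 / (230 × 0.88) = 10.5 A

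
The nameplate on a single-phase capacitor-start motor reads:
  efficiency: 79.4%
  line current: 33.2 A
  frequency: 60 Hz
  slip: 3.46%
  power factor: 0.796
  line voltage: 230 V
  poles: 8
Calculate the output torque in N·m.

P_in = V·I·cosφ = 230 × 33.2 × 0.796 = 6078 W
P_out = η·P_in = 0.794 × 6078 = 4826 W
n_s = 120×60/8 = 900 rpm; n = 900×(1−0.0346) = 869 rpm
ω = 2π×869/60 = 91 rad/s
τ = P_out/ω = 4826/91 = 53 N·m

53 N·m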